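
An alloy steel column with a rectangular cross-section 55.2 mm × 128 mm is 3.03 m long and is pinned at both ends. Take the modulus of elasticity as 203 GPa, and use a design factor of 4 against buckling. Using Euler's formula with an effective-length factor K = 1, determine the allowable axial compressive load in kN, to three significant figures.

Buckling occurs about the weak axis: I_min = h·b³/12 = 128×55.2³/12 = 1.794×10^6 mm⁴ (b = 55.2 mm is the smaller dimension).
Effective length L_e = KL = 1×3.03 m = 3030 mm.
Euler critical load P_cr = π²EI/L_e² = π²×203000×1.794×10^6/3030² = 391500 N.
P_allow = P_cr/n = 391500/4 = 97880 N.

P_allow = 97.9 kN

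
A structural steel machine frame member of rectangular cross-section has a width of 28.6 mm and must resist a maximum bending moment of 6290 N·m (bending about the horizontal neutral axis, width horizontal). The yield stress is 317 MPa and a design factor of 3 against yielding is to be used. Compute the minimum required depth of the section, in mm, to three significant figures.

h = 112 mm

σ_allow = 317/3 = 105.7 MPa.
For a rectangular section σ = 6M/(bh²), so h² = 6M/(b σ_allow) = 6×6290000/(28.6×105.7) = 12490 mm².
h = 111.8 mm.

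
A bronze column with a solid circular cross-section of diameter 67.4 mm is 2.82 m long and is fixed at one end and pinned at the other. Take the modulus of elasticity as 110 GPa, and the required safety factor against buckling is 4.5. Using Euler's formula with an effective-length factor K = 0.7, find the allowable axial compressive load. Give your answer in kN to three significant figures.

P_allow = 62.7 kN

I = πd⁴/64 = π×67.4⁴/64 = 1.013×10^6 mm⁴.
Effective length L_e = KL = 0.7×2.82 m = 1974 mm.
Euler critical load P_cr = π²EI/L_e² = π²×110000×1.013×10^6/1974² = 282200 N.
P_allow = P_cr/n = 282200/4.5 = 62720 N.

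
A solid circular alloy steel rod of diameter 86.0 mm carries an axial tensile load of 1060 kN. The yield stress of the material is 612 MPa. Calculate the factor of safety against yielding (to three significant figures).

A = πd²/4 = 5809 mm².
σ = F/A = 1060000/5809 = 182.5 MPa.
n = 612/182.5 = 3.354.

n = 3.35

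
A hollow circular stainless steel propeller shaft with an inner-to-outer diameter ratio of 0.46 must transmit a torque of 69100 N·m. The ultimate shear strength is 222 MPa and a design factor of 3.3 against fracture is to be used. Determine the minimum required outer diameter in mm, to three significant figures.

d_o = 176 mm

τ_allow = 222/3.3 = 67.27 MPa.
For a hollow shaft τ = 16T/[πd_o³(1−k⁴)] with k = 0.46, so 1−k⁴ = 0.9552.
d_o³ = 16T/[π τ_allow (1−k⁴)] = 16×6.9100×10^7/(π×67.27×0.9552) = 5.477×10^6 mm³.
d_o = 176.3 mm.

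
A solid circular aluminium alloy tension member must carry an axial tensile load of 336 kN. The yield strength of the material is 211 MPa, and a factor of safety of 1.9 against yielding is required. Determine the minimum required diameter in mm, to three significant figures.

d = 62.1 mm

Allowable stress σ_allow = 211/1.9 = 111.1 MPa.
Required area A = F/σ_allow = 336000/111.1 = 3026 mm².
A = πd²/4 → d = √(4A/π) = 62.07 mm.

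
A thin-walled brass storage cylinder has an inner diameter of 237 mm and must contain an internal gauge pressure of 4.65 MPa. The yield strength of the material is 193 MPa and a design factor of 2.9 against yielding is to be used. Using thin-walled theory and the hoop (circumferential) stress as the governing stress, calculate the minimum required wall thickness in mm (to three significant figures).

σ_allow = 193/2.9 = 66.55 MPa.
Hoop stress σ_h = pD/(2t), so t = pD/(2σ_allow) = 4.65×237/(2×66.55) = 8.280 mm.

t = 8.28 mm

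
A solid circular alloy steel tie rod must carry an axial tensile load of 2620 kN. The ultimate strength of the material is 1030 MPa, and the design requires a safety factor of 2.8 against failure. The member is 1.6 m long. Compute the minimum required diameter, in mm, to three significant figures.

d = 95.2 mm

Allowable stress σ_allow = 1030/2.8 = 367.9 MPa.
Required area A = F/σ_allow = 2620000/367.9 = 7122 mm².
A = πd²/4 → d = √(4A/π) = 95.23 mm.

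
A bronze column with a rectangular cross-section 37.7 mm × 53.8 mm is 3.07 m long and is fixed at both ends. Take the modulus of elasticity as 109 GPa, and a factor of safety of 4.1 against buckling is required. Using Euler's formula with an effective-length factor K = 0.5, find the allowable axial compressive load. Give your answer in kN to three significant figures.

P_allow = 26.8 kN

Buckling occurs about the weak axis: I_min = h·b³/12 = 53.8×37.7³/12 = 240200 mm⁴ (b = 37.7 mm is the smaller dimension).
Effective length L_e = KL = 0.5×3.07 m = 1535 mm.
Euler critical load P_cr = π²EI/L_e² = π²×109000×240200/1535² = 109700 N.
P_allow = P_cr/n = 109700/4.1 = 26750 N.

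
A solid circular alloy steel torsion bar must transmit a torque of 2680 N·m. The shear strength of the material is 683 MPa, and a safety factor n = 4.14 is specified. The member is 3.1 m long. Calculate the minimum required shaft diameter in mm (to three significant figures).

d = 43.6 mm

Allowable shear stress τ_allow = 683/4.14 = 165.0 MPa.
For a solid shaft τ = 16T/(πd³), so d³ = 16T/(π τ_allow) = 16×2680000/(π×165.0) = 82730 mm³.
d = (82730)^(1/3) = 43.57 mm.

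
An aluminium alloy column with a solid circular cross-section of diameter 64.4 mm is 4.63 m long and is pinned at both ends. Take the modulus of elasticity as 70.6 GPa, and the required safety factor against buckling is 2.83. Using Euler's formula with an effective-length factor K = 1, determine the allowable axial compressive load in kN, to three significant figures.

I = πd⁴/64 = π×64.4⁴/64 = 844300 mm⁴.
Effective length L_e = KL = 1×4.63 m = 4630 mm.
Euler critical load P_cr = π²EI/L_e² = π²×70600×844300/4630² = 27440 N.
P_allow = P_cr/n = 27440/2.83 = 9698 N.

P_allow = 9.70 kN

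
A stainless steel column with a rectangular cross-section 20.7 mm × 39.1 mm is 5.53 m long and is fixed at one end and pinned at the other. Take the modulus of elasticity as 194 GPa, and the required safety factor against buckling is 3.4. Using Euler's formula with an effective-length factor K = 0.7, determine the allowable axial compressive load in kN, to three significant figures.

P_allow = 1.09 kN

Buckling occurs about the weak axis: I_min = h·b³/12 = 39.1×20.7³/12 = 28900 mm⁴ (b = 20.7 mm is the smaller dimension).
Effective length L_e = KL = 0.7×5.53 m = 3871 mm.
Euler critical load P_cr = π²EI/L_e² = π²×194000×28900/3871² = 3693 N.
P_allow = P_cr/n = 3693/3.4 = 1086 N.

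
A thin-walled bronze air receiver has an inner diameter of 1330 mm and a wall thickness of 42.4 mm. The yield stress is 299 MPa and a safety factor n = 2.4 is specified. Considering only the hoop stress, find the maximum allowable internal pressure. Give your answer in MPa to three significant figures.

σ_allow = 299/2.4 = 124.6 MPa.
σ_h = pD/(2t) → p_allow = 2σ_allow t/D = 2×124.6×42.4/1330 = 7.943 MPa.

p_allow = 7.94 MPa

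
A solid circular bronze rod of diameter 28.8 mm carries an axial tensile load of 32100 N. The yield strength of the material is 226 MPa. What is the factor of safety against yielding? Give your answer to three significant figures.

n = 4.59

A = πd²/4 = 651.4 mm².
σ = F/A = 32100/651.4 = 49.28 MPa.
n = 226/49.28 = 4.586.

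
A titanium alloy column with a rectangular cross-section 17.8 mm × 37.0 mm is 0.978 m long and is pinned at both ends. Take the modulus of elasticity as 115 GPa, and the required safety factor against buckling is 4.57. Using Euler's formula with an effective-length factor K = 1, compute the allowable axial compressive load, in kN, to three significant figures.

Buckling occurs about the weak axis: I_min = h·b³/12 = 37.0×17.8³/12 = 17390 mm⁴ (b = 17.8 mm is the smaller dimension).
Effective length L_e = KL = 1×0.978 m = 978.0 mm.
Euler critical load P_cr = π²EI/L_e² = π²×115000×17390/978.0² = 20630 N.
P_allow = P_cr/n = 20630/4.57 = 4515 N.

P_allow = 4.52 kN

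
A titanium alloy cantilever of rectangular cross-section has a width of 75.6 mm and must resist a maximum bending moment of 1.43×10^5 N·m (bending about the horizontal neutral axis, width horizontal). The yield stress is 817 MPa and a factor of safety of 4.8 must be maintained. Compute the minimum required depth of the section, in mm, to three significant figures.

σ_allow = 817/4.8 = 170.2 MPa.
For a rectangular section σ = 6M/(bh²), so h² = 6M/(b σ_allow) = 6×1.4300×10^8/(75.6×170.2) = 66680 mm².
h = 258.2 mm.

h = 258 mm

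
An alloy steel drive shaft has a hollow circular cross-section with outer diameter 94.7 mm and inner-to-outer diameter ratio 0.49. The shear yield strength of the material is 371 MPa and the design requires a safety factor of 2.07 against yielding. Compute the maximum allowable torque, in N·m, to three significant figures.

T_allow = 28200 N·m

τ_allow = 371/2.07 = 179.2 MPa.
For a hollow shaft T_allow = τ_allow·πd_o³(1−k⁴)/16 with 1−k⁴ = 0.9424, so πd_o³(1−k⁴)/16 = 157100 mm³.
T_allow = 179.2×157100 = 2.816×10^7 N·mm = 28160 N·m.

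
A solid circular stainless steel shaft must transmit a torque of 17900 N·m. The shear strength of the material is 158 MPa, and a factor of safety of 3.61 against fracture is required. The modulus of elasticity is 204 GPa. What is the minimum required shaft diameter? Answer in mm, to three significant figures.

Allowable shear stress τ_allow = 158/3.61 = 43.77 MPa.
For a solid shaft τ = 16T/(πd³), so d³ = 16T/(π τ_allow) = 16×1.7900×10^7/(π×43.77) = 2.083×10^6 mm³.
d = (2.083×10^6)^(1/3) = 127.7 mm.

d = 128 mm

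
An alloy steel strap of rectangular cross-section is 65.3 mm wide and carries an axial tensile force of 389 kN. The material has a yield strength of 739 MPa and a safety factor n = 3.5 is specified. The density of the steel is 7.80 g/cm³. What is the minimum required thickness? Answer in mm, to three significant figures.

t = 28.2 mm

σ_allow = 739/3.5 = 211.1 MPa.
Required area A = F/σ_allow = 389000/211.1 = 1842 mm².
t = A/w = 1842/65.3 = 28.21 mm.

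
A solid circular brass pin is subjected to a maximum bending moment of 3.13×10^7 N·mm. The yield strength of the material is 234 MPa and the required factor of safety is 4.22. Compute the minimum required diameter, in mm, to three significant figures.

d = 179 mm

σ_allow = 234/4.22 = 55.45 MPa.
For a solid circular section σ = 32M/(πd³), so d³ = 32M/(π σ_allow) = 32×3.1300×10^7/(π×55.45) = 5.750×10^6 mm³.
d = 179.1 mm.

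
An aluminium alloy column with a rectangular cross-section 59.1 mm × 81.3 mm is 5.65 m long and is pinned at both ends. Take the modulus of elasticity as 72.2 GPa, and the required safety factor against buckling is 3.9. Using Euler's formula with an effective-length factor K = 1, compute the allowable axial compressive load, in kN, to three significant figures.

P_allow = 8.00 kN

Buckling occurs about the weak axis: I_min = h·b³/12 = 81.3×59.1³/12 = 1.399×10^6 mm⁴ (b = 59.1 mm is the smaller dimension).
Effective length L_e = KL = 1×5.65 m = 5650 mm.
Euler critical load P_cr = π²EI/L_e² = π²×72200×1.399×10^6/5650² = 31220 N.
P_allow = P_cr/n = 31220/3.9 = 8005 N.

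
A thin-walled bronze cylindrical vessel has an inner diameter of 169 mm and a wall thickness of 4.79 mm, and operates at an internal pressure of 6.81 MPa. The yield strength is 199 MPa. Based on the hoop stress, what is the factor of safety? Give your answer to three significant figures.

n = 1.66

σ_h = pD/(2t) = 6.81×169/(2×4.79) = 120.1 MPa.
n = 199/120.1 = 1.656.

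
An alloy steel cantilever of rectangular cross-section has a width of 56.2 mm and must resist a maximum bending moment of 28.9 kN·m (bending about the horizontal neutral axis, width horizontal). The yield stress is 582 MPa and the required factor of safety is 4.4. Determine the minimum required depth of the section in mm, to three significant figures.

h = 153 mm

σ_allow = 582/4.4 = 132.3 MPa.
For a rectangular section σ = 6M/(bh²), so h² = 6M/(b σ_allow) = 6×2.8900×10^7/(56.2×132.3) = 23330 mm².
h = 152.7 mm.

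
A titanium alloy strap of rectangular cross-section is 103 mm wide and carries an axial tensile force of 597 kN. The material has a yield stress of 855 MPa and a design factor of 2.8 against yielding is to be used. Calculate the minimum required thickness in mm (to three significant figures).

σ_allow = 855/2.8 = 305.4 MPa.
Required area A = F/σ_allow = 597000/305.4 = 1955 mm².
t = A/w = 1955/103 = 18.98 mm.

t = 19.0 mm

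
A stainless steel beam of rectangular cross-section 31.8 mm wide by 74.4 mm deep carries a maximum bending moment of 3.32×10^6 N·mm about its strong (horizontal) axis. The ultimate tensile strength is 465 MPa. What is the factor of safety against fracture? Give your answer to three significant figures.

n = 4.11

Section modulus S = bh²/6 = 31.8×74.4²/6 = 29340 mm³.
σ = M/S = 3320000/29340 = 113.2 MPa.
n = 465/113.2 = 4.109.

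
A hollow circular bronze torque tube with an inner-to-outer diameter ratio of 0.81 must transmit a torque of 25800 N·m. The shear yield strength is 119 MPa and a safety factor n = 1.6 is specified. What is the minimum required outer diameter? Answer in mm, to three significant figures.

τ_allow = 119/1.6 = 74.38 MPa.
For a hollow shaft τ = 16T/[πd_o³(1−k⁴)] with k = 0.81, so 1−k⁴ = 0.5695.
d_o³ = 16T/[π τ_allow (1−k⁴)] = 16×2.5800×10^7/(π×74.38×0.5695) = 3.102×10^6 mm³.
d_o = 145.8 mm.

d_o = 146 mm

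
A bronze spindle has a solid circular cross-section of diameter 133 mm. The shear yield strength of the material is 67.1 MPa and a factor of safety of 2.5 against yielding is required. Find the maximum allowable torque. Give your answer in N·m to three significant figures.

τ_allow = 67.1/2.5 = 26.84 MPa.
For a solid shaft T_allow = τ_allow·πd³/16; πd³/16 = π×133³/16 = 461900 mm³.
T_allow = 26.84×461900 = 1.240×10^7 N·mm = 12400 N·m.

T_allow = 12400 N·m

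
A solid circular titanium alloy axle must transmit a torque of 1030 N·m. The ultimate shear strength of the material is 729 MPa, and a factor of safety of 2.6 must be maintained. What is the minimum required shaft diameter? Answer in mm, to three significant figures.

Allowable shear stress τ_allow = 729/2.6 = 280.4 MPa.
For a solid shaft τ = 16T/(πd³), so d³ = 16T/(π τ_allow) = 16×1030000/(π×280.4) = 18710 mm³.
d = (18710)^(1/3) = 26.55 mm.

d = 26.5 mm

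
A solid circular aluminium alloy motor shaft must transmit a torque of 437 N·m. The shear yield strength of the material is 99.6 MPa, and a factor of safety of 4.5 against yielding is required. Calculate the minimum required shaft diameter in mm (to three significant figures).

Allowable shear stress τ_allow = 99.6/4.5 = 22.13 MPa.
For a solid shaft τ = 16T/(πd³), so d³ = 16T/(π τ_allow) = 16×437000/(π×22.13) = 100600 mm³.
d = (100600)^(1/3) = 46.50 mm.

d = 46.5 mm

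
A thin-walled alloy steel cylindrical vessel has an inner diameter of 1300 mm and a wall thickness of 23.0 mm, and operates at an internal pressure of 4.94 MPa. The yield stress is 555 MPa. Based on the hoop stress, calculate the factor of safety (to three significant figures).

n = 3.98

σ_h = pD/(2t) = 4.94×1300/(2×23.0) = 139.6 MPa.
n = 555/139.6 = 3.975.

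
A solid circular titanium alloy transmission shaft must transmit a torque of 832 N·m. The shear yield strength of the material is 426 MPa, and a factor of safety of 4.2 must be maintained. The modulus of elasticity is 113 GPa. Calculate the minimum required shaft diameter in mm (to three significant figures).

d = 34.7 mm

Allowable shear stress τ_allow = 426/4.2 = 101.4 MPa.
For a solid shaft τ = 16T/(πd³), so d³ = 16T/(π τ_allow) = 16×832000/(π×101.4) = 41780 mm³.
d = (41780)^(1/3) = 34.70 mm.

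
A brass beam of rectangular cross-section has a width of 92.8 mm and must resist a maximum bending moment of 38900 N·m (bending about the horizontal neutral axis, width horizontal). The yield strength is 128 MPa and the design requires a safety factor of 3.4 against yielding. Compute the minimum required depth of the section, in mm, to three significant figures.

h = 258 mm

σ_allow = 128/3.4 = 37.65 MPa.
For a rectangular section σ = 6M/(bh²), so h² = 6M/(b σ_allow) = 6×3.8900×10^7/(92.8×37.65) = 66810 mm².
h = 258.5 mm.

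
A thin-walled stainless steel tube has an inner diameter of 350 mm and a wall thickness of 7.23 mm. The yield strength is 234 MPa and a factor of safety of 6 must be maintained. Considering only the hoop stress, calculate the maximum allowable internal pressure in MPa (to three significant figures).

σ_allow = 234/6 = 39.00 MPa.
σ_h = pD/(2t) → p_allow = 2σ_allow t/D = 2×39.00×7.23/350 = 1.611 MPa.

p_allow = 1.61 MPa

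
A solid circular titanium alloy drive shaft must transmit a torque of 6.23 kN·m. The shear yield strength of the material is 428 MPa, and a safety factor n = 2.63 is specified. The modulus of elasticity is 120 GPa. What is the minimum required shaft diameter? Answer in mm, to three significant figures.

Allowable shear stress τ_allow = 428/2.63 = 162.7 MPa.
For a solid shaft τ = 16T/(πd³), so d³ = 16T/(π τ_allow) = 16×6230000/(π×162.7) = 195000 mm³.
d = (195000)^(1/3) = 57.99 mm.

d = 58.0 mm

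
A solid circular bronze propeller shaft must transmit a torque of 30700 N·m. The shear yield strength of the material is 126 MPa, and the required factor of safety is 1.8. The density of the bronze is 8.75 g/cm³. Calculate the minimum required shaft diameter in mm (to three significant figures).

d = 131 mm

Allowable shear stress τ_allow = 126/1.8 = 70.00 MPa.
For a solid shaft τ = 16T/(πd³), so d³ = 16T/(π τ_allow) = 16×3.0700×10^7/(π×70.00) = 2.234×10^6 mm³.
d = (2.234×10^6)^(1/3) = 130.7 mm.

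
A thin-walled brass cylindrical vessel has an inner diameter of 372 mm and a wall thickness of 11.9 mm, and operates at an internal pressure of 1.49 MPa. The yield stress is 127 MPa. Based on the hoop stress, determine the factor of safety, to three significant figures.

n = 5.45

σ_h = pD/(2t) = 1.49×372/(2×11.9) = 23.29 MPa.
n = 127/23.29 = 5.453.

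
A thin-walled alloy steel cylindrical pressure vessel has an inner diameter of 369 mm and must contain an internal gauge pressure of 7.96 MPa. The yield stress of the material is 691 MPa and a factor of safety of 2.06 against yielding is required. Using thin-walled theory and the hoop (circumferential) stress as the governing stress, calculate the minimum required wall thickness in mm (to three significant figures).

t = 4.38 mm

σ_allow = 691/2.06 = 335.4 MPa.
Hoop stress σ_h = pD/(2t), so t = pD/(2σ_allow) = 7.96×369/(2×335.4) = 4.378 mm.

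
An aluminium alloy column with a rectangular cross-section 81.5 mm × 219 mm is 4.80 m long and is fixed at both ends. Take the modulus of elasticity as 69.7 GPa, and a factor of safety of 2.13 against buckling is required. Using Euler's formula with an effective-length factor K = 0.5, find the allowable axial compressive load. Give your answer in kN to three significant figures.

P_allow = 554 kN

Buckling occurs about the weak axis: I_min = h·b³/12 = 219×81.5³/12 = 9.880×10^6 mm⁴ (b = 81.5 mm is the smaller dimension).
Effective length L_e = KL = 0.5×4.80 m = 2400 mm.
Euler critical load P_cr = π²EI/L_e² = π²×69700×9.880×10^6/2400² = 1.180×10^6 N.
P_allow = P_cr/n = 1.180×10^6/2.13 = 553900 N.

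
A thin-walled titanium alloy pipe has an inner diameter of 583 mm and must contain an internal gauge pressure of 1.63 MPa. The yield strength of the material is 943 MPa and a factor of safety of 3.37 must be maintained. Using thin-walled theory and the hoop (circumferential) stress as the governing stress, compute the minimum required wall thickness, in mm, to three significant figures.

σ_allow = 943/3.37 = 279.8 MPa.
Hoop stress σ_h = pD/(2t), so t = pD/(2σ_allow) = 1.63×583/(2×279.8) = 1.698 mm.

t = 1.70 mm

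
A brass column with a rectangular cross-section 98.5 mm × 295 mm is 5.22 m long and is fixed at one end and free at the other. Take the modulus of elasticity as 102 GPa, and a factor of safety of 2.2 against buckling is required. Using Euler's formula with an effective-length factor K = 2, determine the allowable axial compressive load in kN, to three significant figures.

Buckling occurs about the weak axis: I_min = h·b³/12 = 295×98.5³/12 = 2.349×10^7 mm⁴ (b = 98.5 mm is the smaller dimension).
Effective length L_e = KL = 2×5.22 m = 10440 mm.
Euler critical load P_cr = π²EI/L_e² = π²×102000×2.349×10^7/10440² = 217000 N.
P_allow = P_cr/n = 217000/2.2 = 98630 N.

P_allow = 98.6 kN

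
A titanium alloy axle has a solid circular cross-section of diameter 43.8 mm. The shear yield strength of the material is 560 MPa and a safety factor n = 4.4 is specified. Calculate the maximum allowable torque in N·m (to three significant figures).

τ_allow = 560/4.4 = 127.3 MPa.
For a solid shaft T_allow = τ_allow·πd³/16; πd³/16 = π×43.8³/16 = 16500 mm³.
T_allow = 127.3×16500 = 2.100×10^6 N·mm = 2100 N·m.

T_allow = 2100 N·m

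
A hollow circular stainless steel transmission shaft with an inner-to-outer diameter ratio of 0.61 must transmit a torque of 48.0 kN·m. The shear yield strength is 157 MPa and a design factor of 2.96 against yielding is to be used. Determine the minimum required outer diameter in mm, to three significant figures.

d_o = 175 mm

τ_allow = 157/2.96 = 53.04 MPa.
For a hollow shaft τ = 16T/[πd_o³(1−k⁴)] with k = 0.61, so 1−k⁴ = 0.8615.
d_o³ = 16T/[π τ_allow (1−k⁴)] = 16×4.8000×10^7/(π×53.04×0.8615) = 5.350×10^6 mm³.
d_o = 174.9 mm.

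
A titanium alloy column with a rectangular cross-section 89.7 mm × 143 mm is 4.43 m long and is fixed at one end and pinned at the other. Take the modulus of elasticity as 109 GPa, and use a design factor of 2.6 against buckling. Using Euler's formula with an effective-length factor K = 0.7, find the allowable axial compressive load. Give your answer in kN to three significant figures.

Buckling occurs about the weak axis: I_min = h·b³/12 = 143×89.7³/12 = 8.601×10^6 mm⁴ (b = 89.7 mm is the smaller dimension).
Effective length L_e = KL = 0.7×4.43 m = 3101 mm.
Euler critical load P_cr = π²EI/L_e² = π²×109000×8.601×10^6/3101² = 962200 N.
P_allow = P_cr/n = 962200/2.6 = 370100 N.

P_allow = 370 kN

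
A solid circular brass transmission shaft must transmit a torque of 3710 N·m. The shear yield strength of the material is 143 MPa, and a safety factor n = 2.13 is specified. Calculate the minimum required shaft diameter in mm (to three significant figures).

d = 65.5 mm

Allowable shear stress τ_allow = 143/2.13 = 67.14 MPa.
For a solid shaft τ = 16T/(πd³), so d³ = 16T/(π τ_allow) = 16×3710000/(π×67.14) = 281400 mm³.
d = (281400)^(1/3) = 65.53 mm.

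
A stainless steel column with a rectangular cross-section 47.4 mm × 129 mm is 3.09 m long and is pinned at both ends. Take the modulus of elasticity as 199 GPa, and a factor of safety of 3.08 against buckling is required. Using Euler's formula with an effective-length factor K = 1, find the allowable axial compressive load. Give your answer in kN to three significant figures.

Buckling occurs about the weak axis: I_min = h·b³/12 = 129×47.4³/12 = 1.145×10^6 mm⁴ (b = 47.4 mm is the smaller dimension).
Effective length L_e = KL = 1×3.09 m = 3090 mm.
Euler critical load P_cr = π²EI/L_e² = π²×199000×1.145×10^6/3090² = 235500 N.
P_allow = P_cr/n = 235500/3.08 = 76460 N.

P_allow = 76.5 kN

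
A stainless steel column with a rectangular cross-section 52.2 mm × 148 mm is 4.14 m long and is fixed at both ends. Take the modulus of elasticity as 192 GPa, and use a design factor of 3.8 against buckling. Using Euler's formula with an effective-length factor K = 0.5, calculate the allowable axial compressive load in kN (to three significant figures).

Buckling occurs about the weak axis: I_min = h·b³/12 = 148×52.2³/12 = 1.754×10^6 mm⁴ (b = 52.2 mm is the smaller dimension).
Effective length L_e = KL = 0.5×4.14 m = 2070 mm.
Euler critical load P_cr = π²EI/L_e² = π²×192000×1.754×10^6/2070² = 775800 N.
P_allow = P_cr/n = 775800/3.8 = 204200 N.

P_allow = 204 kN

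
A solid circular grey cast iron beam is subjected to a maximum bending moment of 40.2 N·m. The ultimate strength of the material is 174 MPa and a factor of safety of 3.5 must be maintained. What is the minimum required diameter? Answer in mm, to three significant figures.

σ_allow = 174/3.5 = 49.71 MPa.
For a solid circular section σ = 32M/(πd³), so d³ = 32M/(π σ_allow) = 32×40200/(π×49.71) = 8237 mm³.
d = 20.20 mm.

d = 20.2 mm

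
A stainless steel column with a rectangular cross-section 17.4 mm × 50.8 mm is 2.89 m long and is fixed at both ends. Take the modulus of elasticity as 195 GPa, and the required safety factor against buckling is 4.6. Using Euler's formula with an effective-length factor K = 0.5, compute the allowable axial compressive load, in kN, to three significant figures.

Buckling occurs about the weak axis: I_min = h·b³/12 = 50.8×17.4³/12 = 22300 mm⁴ (b = 17.4 mm is the smaller dimension).
Effective length L_e = KL = 0.5×2.89 m = 1445 mm.
Euler critical load P_cr = π²EI/L_e² = π²×195000×22300/1445² = 20560 N.
P_allow = P_cr/n = 20560/4.6 = 4469 N.

P_allow = 4.47 kN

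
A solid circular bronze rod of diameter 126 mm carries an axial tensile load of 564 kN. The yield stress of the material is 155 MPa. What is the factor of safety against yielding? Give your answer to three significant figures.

n = 3.43

A = πd²/4 = 12470 mm².
σ = F/A = 564000/12470 = 45.23 MPa.
n = 155/45.23 = 3.427.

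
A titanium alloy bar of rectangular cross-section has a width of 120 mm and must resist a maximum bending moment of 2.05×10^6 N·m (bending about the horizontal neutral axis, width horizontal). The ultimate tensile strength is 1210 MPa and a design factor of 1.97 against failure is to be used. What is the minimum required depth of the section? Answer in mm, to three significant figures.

σ_allow = 1210/1.97 = 614.2 MPa.
For a rectangular section σ = 6M/(bh²), so h² = 6M/(b σ_allow) = 6×2.0500×10^9/(120×614.2) = 166900 mm².
h = 408.5 mm.

h = 409 mm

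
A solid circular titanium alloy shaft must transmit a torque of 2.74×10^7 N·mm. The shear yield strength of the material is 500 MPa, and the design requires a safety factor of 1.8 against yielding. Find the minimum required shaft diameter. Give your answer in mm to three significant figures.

Allowable shear stress τ_allow = 500/1.8 = 277.8 MPa.
For a solid shaft τ = 16T/(πd³), so d³ = 16T/(π τ_allow) = 16×2.7400×10^7/(π×277.8) = 502400 mm³.
d = (502400)^(1/3) = 79.50 mm.

d = 79.5 mm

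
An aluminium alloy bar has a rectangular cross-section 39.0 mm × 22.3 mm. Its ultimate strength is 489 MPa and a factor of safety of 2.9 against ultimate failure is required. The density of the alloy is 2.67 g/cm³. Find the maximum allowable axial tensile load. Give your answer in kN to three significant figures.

F_allow = 147 kN

σ_allow = 489/2.9 = 168.6 MPa.
A = 39.0×22.3 = 869.7 mm².
F_allow = σ_allow × A = 168.6×869.7 = 146600 N.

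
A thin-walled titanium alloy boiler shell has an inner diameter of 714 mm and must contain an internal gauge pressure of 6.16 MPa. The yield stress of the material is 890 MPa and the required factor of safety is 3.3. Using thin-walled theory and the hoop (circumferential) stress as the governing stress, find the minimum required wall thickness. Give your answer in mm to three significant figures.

σ_allow = 890/3.3 = 269.7 MPa.
Hoop stress σ_h = pD/(2t), so t = pD/(2σ_allow) = 6.16×714/(2×269.7) = 8.154 mm.

t = 8.15 mm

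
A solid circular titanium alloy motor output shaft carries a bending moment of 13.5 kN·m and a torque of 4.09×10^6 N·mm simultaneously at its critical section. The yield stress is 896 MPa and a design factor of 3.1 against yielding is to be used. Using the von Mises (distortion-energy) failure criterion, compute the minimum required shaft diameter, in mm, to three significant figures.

d = 78.9 mm

σ_allow = σ_y/n = 896/3.1 = 289.0 MPa.
For a solid shaft σ_b = 32M/(πd³) and τ = 16T/(πd³), so the von Mises stress is σ' = (16/πd³)·√(4M²+3T²).
√(4M²+3T²) = √(4×(1.350×10^7)² + 3×(4.090×10^6)²) = 2.791×10^7 N·mm.
d³ = 16×2.791×10^7/(π×289.0) = 491900 mm³.
d = 78.94 mm.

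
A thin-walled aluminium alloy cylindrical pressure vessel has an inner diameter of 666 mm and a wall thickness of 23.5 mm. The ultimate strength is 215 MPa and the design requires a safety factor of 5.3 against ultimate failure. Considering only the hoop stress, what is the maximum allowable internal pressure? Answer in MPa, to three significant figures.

σ_allow = 215/5.3 = 40.57 MPa.
σ_h = pD/(2t) → p_allow = 2σ_allow t/D = 2×40.57×23.5/666 = 2.863 MPa.

p_allow = 2.86 MPa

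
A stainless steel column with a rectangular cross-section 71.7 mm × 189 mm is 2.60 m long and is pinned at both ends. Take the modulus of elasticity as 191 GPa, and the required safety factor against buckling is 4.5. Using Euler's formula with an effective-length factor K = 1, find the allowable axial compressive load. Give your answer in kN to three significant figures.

P_allow = 360 kN

Buckling occurs about the weak axis: I_min = h·b³/12 = 189×71.7³/12 = 5.805×10^6 mm⁴ (b = 71.7 mm is the smaller dimension).
Effective length L_e = KL = 1×2.60 m = 2600 mm.
Euler critical load P_cr = π²EI/L_e² = π²×191000×5.805×10^6/2600² = 1.619×10^6 N.
P_allow = P_cr/n = 1.619×10^6/4.5 = 359800 N.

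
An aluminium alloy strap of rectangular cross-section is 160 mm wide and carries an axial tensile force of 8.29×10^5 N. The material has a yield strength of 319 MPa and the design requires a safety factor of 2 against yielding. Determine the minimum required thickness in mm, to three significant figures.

σ_allow = 319/2 = 159.5 MPa.
Required area A = F/σ_allow = 829000/159.5 = 5197 mm².
t = A/w = 5197/160 = 32.48 mm.

t = 32.5 mm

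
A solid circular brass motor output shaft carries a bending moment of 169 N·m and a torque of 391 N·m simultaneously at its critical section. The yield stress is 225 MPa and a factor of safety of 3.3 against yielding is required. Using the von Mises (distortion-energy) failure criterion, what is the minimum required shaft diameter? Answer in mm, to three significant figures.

d = 38.4 mm

σ_allow = σ_y/n = 225/3.3 = 68.18 MPa.
For a solid shaft σ_b = 32M/(πd³) and τ = 16T/(πd³), so the von Mises stress is σ' = (16/πd³)·√(4M²+3T²).
√(4M²+3T²) = √(4×(169000)² + 3×(391000)²) = 756900 N·mm.
d³ = 16×756900/(π×68.18) = 56540 mm³.
d = 38.38 mm.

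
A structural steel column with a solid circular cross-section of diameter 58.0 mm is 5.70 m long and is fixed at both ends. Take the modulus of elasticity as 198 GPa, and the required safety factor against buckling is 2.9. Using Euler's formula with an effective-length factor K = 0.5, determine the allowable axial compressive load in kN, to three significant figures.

P_allow = 46.1 kN

I = πd⁴/64 = π×58.0⁴/64 = 555500 mm⁴.
Effective length L_e = KL = 0.5×5.70 m = 2850 mm.
Euler critical load P_cr = π²EI/L_e² = π²×198000×555500/2850² = 133600 N.
P_allow = P_cr/n = 133600/2.9 = 46080 N.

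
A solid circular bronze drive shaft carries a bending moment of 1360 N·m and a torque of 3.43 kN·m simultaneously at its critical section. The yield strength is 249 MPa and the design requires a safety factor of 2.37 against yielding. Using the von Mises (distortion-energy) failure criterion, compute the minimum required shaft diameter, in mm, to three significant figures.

d = 68.2 mm

σ_allow = σ_y/n = 249/2.37 = 105.1 MPa.
For a solid shaft σ_b = 32M/(πd³) and τ = 16T/(πd³), so the von Mises stress is σ' = (16/πd³)·√(4M²+3T²).
√(4M²+3T²) = √(4×(1.360×10^6)² + 3×(3.430×10^6)²) = 6.534×10^6 N·mm.
d³ = 16×6.534×10^6/(π×105.1) = 316700 mm³.
d = 68.17 mm.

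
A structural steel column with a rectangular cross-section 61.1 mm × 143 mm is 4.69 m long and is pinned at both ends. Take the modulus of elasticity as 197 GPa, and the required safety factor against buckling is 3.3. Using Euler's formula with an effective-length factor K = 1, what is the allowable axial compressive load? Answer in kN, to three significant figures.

P_allow = 72.8 kN

Buckling occurs about the weak axis: I_min = h·b³/12 = 143×61.1³/12 = 2.718×10^6 mm⁴ (b = 61.1 mm is the smaller dimension).
Effective length L_e = KL = 1×4.69 m = 4690 mm.
Euler critical load P_cr = π²EI/L_e² = π²×197000×2.718×10^6/4690² = 240300 N.
P_allow = P_cr/n = 240300/3.3 = 72810 N.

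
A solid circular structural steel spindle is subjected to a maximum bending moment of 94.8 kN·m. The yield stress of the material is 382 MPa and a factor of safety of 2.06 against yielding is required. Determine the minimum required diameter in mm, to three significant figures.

σ_allow = 382/2.06 = 185.4 MPa.
For a solid circular section σ = 32M/(πd³), so d³ = 32M/(π σ_allow) = 32×9.4800×10^7/(π×185.4) = 5.207×10^6 mm³.
d = 173.3 mm.

d = 173 mm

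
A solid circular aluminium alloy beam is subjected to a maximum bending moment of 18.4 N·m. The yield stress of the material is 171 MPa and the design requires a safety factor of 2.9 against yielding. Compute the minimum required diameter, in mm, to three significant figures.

d = 14.7 mm

σ_allow = 171/2.9 = 58.97 MPa.
For a solid circular section σ = 32M/(πd³), so d³ = 32M/(π σ_allow) = 32×18400/(π×58.97) = 3178 mm³.
d = 14.70 mm.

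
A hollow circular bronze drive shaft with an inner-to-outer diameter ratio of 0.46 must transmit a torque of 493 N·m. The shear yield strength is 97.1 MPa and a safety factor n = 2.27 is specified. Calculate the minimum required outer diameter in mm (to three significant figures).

d_o = 39.5 mm

τ_allow = 97.1/2.27 = 42.78 MPa.
For a hollow shaft τ = 16T/[πd_o³(1−k⁴)] with k = 0.46, so 1−k⁴ = 0.9552.
d_o³ = 16T/[π τ_allow (1−k⁴)] = 16×493000/(π×42.78×0.9552) = 61450 mm³.
d_o = 39.46 mm.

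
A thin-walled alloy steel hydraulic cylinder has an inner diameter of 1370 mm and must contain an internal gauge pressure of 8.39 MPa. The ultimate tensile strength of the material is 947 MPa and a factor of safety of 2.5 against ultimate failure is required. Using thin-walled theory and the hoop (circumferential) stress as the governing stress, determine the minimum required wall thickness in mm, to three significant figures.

t = 15.2 mm

σ_allow = 947/2.5 = 378.8 MPa.
Hoop stress σ_h = pD/(2t), so t = pD/(2σ_allow) = 8.39×1370/(2×378.8) = 15.17 mm.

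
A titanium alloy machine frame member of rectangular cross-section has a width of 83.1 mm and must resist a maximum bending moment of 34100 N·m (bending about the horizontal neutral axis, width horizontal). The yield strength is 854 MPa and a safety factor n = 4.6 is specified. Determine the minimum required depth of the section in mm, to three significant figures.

h = 115 mm

σ_allow = 854/4.6 = 185.7 MPa.
For a rectangular section σ = 6M/(bh²), so h² = 6M/(b σ_allow) = 6×3.4100×10^7/(83.1×185.7) = 13260 mm².
h = 115.2 mm.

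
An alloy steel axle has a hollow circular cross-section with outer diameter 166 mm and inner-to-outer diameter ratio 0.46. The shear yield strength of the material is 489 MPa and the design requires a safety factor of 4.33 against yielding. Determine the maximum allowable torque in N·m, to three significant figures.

τ_allow = 489/4.33 = 112.9 MPa.
For a hollow shaft T_allow = τ_allow·πd_o³(1−k⁴)/16 with 1−k⁴ = 0.9552, so πd_o³(1−k⁴)/16 = 857900 mm³.
T_allow = 112.9×857900 = 9.689×10^7 N·mm = 96890 N·m.

T_allow = 96900 N·m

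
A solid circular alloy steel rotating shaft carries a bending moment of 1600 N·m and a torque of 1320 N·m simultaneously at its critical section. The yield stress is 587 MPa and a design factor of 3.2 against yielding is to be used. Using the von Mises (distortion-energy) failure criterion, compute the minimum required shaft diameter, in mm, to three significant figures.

σ_allow = σ_y/n = 587/3.2 = 183.4 MPa.
For a solid shaft σ_b = 32M/(πd³) and τ = 16T/(πd³), so the von Mises stress is σ' = (16/πd³)·√(4M²+3T²).
√(4M²+3T²) = √(4×(1.600×10^6)² + 3×(1.320×10^6)²) = 3.933×10^6 N·mm.
d³ = 16×3.933×10^6/(π×183.4) = 109200 mm³.
d = 47.80 mm.

d = 47.8 mm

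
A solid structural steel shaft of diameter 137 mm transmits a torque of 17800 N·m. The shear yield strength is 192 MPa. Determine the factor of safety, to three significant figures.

n = 5.45

τ = 16T/(πd³) = 16×1.7800×10^7/(π×137³) = 35.26 MPa.
n = τ_limit/τ = 192/35.26 = 5.446.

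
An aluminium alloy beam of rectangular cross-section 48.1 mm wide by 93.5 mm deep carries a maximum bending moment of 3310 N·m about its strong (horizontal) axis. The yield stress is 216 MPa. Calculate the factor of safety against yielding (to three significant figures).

Section modulus S = bh²/6 = 48.1×93.5²/6 = 70080 mm³.
σ = M/S = 3310000/70080 = 47.23 MPa.
n = 216/47.23 = 4.573.

n = 4.57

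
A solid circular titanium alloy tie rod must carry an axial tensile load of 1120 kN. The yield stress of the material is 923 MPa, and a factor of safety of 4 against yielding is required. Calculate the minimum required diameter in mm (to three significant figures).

d = 78.6 mm

Allowable stress σ_allow = 923/4 = 230.8 MPa.
Required area A = F/σ_allow = 1120000/230.8 = 4854 mm².
A = πd²/4 → d = √(4A/π) = 78.61 mm.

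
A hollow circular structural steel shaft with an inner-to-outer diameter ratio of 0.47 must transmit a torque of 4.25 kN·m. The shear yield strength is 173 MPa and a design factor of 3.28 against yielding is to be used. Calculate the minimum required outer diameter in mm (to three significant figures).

d_o = 75.6 mm

τ_allow = 173/3.28 = 52.74 MPa.
For a hollow shaft τ = 16T/[πd_o³(1−k⁴)] with k = 0.47, so 1−k⁴ = 0.9512.
d_o³ = 16T/[π τ_allow (1−k⁴)] = 16×4250000/(π×52.74×0.9512) = 431400 mm³.
d_o = 75.56 mm.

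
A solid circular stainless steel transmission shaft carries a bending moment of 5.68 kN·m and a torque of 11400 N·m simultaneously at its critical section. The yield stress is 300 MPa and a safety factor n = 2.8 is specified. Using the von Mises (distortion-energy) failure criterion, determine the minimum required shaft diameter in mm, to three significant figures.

d = 103 mm

σ_allow = σ_y/n = 300/2.8 = 107.1 MPa.
For a solid shaft σ_b = 32M/(πd³) and τ = 16T/(πd³), so the von Mises stress is σ' = (16/πd³)·√(4M²+3T²).
√(4M²+3T²) = √(4×(5.680×10^6)² + 3×(1.140×10^7)²) = 2.278×10^7 N·mm.
d³ = 16×2.278×10^7/(π×107.1) = 1.083×10^6 mm³.
d = 102.7 mm.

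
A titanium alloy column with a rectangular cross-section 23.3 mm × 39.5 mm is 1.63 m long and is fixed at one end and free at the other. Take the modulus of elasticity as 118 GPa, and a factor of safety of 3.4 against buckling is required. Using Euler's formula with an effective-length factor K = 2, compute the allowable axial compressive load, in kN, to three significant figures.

P_allow = 1.34 kN

Buckling occurs about the weak axis: I_min = h·b³/12 = 39.5×23.3³/12 = 41640 mm⁴ (b = 23.3 mm is the smaller dimension).
Effective length L_e = KL = 2×1.63 m = 3260 mm.
Euler critical load P_cr = π²EI/L_e² = π²×118000×41640/3260² = 4563 N.
P_allow = P_cr/n = 4563/3.4 = 1342 N.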